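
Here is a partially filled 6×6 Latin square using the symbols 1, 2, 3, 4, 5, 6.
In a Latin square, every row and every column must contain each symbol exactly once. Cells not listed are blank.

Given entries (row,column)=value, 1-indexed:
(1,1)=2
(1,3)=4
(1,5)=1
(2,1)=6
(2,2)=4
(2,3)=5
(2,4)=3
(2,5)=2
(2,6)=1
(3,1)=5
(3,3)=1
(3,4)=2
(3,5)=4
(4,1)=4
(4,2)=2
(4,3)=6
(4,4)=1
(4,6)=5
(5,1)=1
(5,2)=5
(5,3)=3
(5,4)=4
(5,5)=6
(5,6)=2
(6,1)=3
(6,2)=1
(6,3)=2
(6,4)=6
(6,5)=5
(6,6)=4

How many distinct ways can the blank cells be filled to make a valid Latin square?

Row 1, column 2: eliminating its row and column leaves {3, 6}.
Row 1, column 4: eliminating its row and column leaves {5}.
Row 1, column 6: eliminating its row and column leaves {3, 6}.
Row 3, column 2: eliminating its row and column leaves {3, 6}.
Row 3, column 6: eliminating its row and column leaves {3, 6}.
Row 4, column 5: eliminating its row and column leaves {3}.
Enumerating the assignments across these blanks that avoid any row or column repeat gives 2 completions.

2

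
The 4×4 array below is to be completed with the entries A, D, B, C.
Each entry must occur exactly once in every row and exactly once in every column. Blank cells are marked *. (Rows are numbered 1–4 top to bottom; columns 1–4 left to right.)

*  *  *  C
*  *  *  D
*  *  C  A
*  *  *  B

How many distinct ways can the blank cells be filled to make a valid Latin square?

8

Row 1, column 1: eliminating its row and column leaves {A, D, B}.
Row 1, column 2: eliminating its row and column leaves {A, D, B}.
Row 1, column 3: eliminating its row and column leaves {A, D, B}.
Row 2, column 1: eliminating its row and column leaves {A, B, C}.
Row 2, column 2: eliminating its row and column leaves {A, B, C}.
Row 2, column 3: eliminating its row and column leaves {A, B}.
Row 3, column 1: eliminating its row and column leaves {D, B}.
Row 3, column 2: eliminating its row and column leaves {D, B}.
Row 4, column 1: eliminating its row and column leaves {A, D, C}.
Row 4, column 2: eliminating its row and column leaves {A, D, C}.
Row 4, column 3: eliminating its row and column leaves {A, D}.
Enumerating the assignments across these blanks that avoid any row or column repeat gives 8 completions.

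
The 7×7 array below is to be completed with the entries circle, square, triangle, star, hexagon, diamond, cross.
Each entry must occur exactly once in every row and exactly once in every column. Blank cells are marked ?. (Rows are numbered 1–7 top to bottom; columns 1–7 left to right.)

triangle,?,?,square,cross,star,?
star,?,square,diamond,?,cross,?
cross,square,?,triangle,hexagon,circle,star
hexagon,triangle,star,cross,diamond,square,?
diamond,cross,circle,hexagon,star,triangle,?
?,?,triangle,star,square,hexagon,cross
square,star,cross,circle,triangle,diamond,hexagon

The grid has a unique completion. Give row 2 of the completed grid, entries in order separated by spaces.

Row 2, column 5: row 2 has {square, star, diamond, cross} and column 5 has {square, triangle, star, hexagon, diamond, cross}, leaving only circle.
Row 2, column 2: row 2 has {circle, square, star, diamond, cross} and column 2 has {square, triangle, star, cross}, leaving only hexagon.
Row 2, column 7: row 2 has {circle, square, star, hexagon, diamond, cross} and column 7 has {star, hexagon, cross}, leaving only triangle.
So row 2 reads: star hexagon square diamond circle cross triangle.

star hexagon square diamond circle cross triangle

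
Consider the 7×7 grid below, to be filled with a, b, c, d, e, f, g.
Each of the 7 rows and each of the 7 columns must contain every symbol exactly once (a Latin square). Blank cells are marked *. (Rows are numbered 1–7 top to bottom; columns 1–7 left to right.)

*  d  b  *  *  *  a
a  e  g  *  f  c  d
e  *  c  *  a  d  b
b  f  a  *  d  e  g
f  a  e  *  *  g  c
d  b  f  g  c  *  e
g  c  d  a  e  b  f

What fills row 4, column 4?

Row 4 already has {a, b, d, e, f, g} and column 4 already has {a, g}, so row 4, column 4 must be c.

c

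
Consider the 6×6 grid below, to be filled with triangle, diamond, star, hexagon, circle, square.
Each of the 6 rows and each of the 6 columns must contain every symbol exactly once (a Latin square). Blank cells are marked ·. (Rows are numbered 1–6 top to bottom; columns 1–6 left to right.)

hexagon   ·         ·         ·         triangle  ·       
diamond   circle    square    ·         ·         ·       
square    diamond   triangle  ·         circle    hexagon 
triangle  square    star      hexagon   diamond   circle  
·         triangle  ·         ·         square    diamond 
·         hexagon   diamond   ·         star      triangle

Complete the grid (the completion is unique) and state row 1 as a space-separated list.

Row 1, column 2: row 1 has {triangle, hexagon} and column 2 has {triangle, diamond, hexagon, circle, square}, leaving only star.
Row 1, column 3: row 1 has {triangle, star, hexagon} and column 3 has {triangle, diamond, star, square}, leaving only circle.
Row 1, column 6: row 1 has {triangle, star, hexagon, circle} and column 6 has {triangle, diamond, hexagon, circle}, leaving only square.
Row 1, column 4: row 1 has {triangle, star, hexagon, circle, square} and column 4 has {hexagon}, leaving only diamond.
So row 1 reads: hexagon star circle diamond triangle square.

hexagon star circle diamond triangle square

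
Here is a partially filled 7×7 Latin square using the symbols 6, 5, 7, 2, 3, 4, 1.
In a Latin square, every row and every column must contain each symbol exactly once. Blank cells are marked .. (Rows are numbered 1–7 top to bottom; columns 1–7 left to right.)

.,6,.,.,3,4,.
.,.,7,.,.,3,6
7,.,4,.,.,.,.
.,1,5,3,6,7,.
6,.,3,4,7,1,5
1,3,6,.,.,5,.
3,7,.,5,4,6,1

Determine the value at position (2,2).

4

Row 3, column 6: row 3 has {7, 4} and column 6 has {6, 5, 7, 3, 4, 1}, leaving only 2.
Row 3, column 2: row 3 has {7, 2, 4} and column 2 has {6, 7, 3, 1}, leaving only 5.
Row 3, column 5: row 3 has {5, 7, 2, 4} and column 5 has {6, 7, 3, 4}, leaving only 1.
Row 3, column 4: row 3 has {5, 7, 2, 4, 1} and column 4 has {5, 3, 4}, leaving only 6.
Row 3, column 7: row 3 has {6, 5, 7, 2, 4, 1} and column 7 has {6, 5, 1}, leaving only 3.
Row 5, column 2: row 5 has {6, 5, 7, 3, 4, 1} and column 2 has {6, 5, 7, 3, 1}, leaving only 2.
Row 2 already has {6, 7, 3} and column 2 already has {6, 5, 7, 2, 3, 1}, so row 2, column 2 must be 4.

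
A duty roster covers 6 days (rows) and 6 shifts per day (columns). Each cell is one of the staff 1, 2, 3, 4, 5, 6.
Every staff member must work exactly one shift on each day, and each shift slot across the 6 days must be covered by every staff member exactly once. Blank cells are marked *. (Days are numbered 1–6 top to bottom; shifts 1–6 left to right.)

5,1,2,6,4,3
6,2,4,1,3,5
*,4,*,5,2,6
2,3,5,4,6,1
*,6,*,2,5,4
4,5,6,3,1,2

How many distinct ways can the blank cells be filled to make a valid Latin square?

2

Day 3, shift 1: eliminating its day and shift leaves {1, 3}.
Day 3, shift 3: eliminating its day and shift leaves {1, 3}.
Day 5, shift 1: eliminating its day and shift leaves {1, 3}.
Day 5, shift 3: eliminating its day and shift leaves {1, 3}.
Enumerating the assignments across these blanks that avoid any day or shift repeat gives 2 completions.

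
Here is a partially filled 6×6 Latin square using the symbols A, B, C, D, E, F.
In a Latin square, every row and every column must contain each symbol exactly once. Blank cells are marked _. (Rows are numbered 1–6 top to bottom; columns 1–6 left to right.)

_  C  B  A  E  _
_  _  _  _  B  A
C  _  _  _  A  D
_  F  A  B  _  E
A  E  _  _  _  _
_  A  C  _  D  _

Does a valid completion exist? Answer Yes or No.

Row 1, column 6: row 1 has {A, B, C, E} and column 6 has {A, D, E}, so it must be F.
Row 1, column 1: row 1 has {A, B, C, E, F} and column 1 has {A, C}, so it must be D.
Now row 4, column 1: row 4 together with column 1 already contain {A, B, C, D, E, F} — every symbol — so nothing can go there. The grid has no valid completion.

No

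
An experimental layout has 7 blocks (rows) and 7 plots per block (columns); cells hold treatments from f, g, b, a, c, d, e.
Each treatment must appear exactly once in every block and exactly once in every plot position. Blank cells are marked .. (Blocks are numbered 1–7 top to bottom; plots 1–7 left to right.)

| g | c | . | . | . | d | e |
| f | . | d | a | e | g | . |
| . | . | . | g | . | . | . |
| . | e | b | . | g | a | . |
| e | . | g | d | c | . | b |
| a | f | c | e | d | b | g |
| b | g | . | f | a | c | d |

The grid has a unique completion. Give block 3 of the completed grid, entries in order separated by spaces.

Block 1, plot 4: block 1 has {g, c, d, e} and plot 4 has {f, g, a, d, e}, leaving only b.
Block 1, plot 5: block 1 has {g, b, c, d, e} and plot 5 has {g, a, c, d, e}, leaving only f.
Block 3, plot 5: block 3 has {g} and plot 5 has {f, g, a, c, d, e}, leaving only b.
Block 1, plot 3: block 1 has {f, g, b, c, d, e} and plot 3 has {g, b, c, d}, leaving only a.
Block 2, plot 2: block 2 has {f, g, a, d, e} and plot 2 has {f, g, c, e}, leaving only b.
Block 2, plot 7: block 2 has {f, g, b, a, d, e} and plot 7 has {g, b, d, e}, leaving only c.
Block 4, plot 4: block 4 has {g, b, a, e} and plot 4 has {f, g, b, a, d, e}, leaving only c.
Block 4, plot 1: block 4 has {g, b, a, c, e} and plot 1 has {f, g, b, a, e}, leaving only d.
Block 3, plot 1: block 3 has {g, b} and plot 1 has {f, g, b, a, d, e}, leaving only c.
Block 4, plot 7: block 4 has {g, b, a, c, d, e} and plot 7 has {g, b, c, d, e}, leaving only f.
Block 3, plot 7: block 3 has {g, b, c} and plot 7 has {f, g, b, c, d, e}, leaving only a.
Block 3, plot 2: block 3 has {g, b, a, c} and plot 2 has {f, g, b, c, e}, leaving only d.
Block 5, plot 2: block 5 has {g, b, c, d, e} and plot 2 has {f, g, b, c, d, e}, leaving only a.
Block 5, plot 6: block 5 has {g, b, a, c, d, e} and plot 6 has {g, b, a, c, d}, leaving only f.
Block 3, plot 6: block 3 has {g, b, a, c, d} and plot 6 has {f, g, b, a, c, d}, leaving only e.
Block 3, plot 3: block 3 has {g, b, a, c, d, e} and plot 3 has {g, b, a, c, d}, leaving only f.
So block 3 reads: c d f g b e a.

c d f g b e a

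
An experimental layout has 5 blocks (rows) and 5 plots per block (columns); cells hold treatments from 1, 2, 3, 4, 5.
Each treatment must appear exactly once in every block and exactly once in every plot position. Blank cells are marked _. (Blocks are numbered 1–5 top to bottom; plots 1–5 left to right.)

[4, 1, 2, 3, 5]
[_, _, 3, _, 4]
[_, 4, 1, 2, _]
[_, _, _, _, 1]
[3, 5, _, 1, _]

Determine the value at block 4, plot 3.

Block 2, plot 2: block 2 has {3, 4} and plot 2 has {1, 4, 5}, leaving only 2.
Block 2, plot 4: block 2 has {2, 3, 4} and plot 4 has {1, 2, 3}, leaving only 5.
Block 2, plot 1: block 2 has {2, 3, 4, 5} and plot 1 has {3, 4}, leaving only 1.
Block 3, plot 1: block 3 has {1, 2, 4} and plot 1 has {1, 3, 4}, leaving only 5.
Block 3, plot 5: block 3 has {1, 2, 4, 5} and plot 5 has {1, 4, 5}, leaving only 3.
Block 4, plot 1: block 4 has {1} and plot 1 has {1, 3, 4, 5}, leaving only 2.
Block 4, plot 2: block 4 has {1, 2} and plot 2 has {1, 2, 4, 5}, leaving only 3.
Block 4, plot 4: block 4 has {1, 2, 3} and plot 4 has {1, 2, 3, 5}, leaving only 4.
Block 4 already has {1, 2, 3, 4} and plot 3 already has {1, 2, 3}, so block 4, plot 3 must be 5.

5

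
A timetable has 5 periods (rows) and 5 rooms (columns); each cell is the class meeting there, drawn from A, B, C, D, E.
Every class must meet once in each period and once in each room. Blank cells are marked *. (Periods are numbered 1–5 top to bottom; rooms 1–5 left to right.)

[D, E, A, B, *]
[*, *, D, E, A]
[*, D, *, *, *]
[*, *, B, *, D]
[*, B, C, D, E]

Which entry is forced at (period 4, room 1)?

E

Period 1, room 5: period 1 has {A, B, D, E} and room 5 has {A, D, E}, leaving only C.
Period 2, room 2: period 2 has {A, D, E} and room 2 has {B, D, E}, leaving only C.
Period 2, room 1: period 2 has {A, C, D, E} and room 1 has {D}, leaving only B.
Period 3, room 3: period 3 has {D} and room 3 has {A, B, C, D}, leaving only E.
Period 3, room 5: period 3 has {D, E} and room 5 has {A, C, D, E}, leaving only B.
Period 4, room 2: period 4 has {B, D} and room 2 has {B, C, D, E}, leaving only A.
Period 4, room 4: period 4 has {A, B, D} and room 4 has {B, D, E}, leaving only C.
Period 4 already has {A, B, C, D} and room 1 already has {B, D}, so period 4, room 1 must be E.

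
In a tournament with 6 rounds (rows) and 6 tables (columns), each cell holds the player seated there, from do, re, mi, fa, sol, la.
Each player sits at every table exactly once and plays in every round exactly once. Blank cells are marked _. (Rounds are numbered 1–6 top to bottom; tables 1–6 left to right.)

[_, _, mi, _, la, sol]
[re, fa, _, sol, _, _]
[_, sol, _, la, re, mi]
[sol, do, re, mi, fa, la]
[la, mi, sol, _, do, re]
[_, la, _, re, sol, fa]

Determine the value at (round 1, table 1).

Round 1, table 2: round 1 has {mi, sol, la} and table 2 has {do, mi, fa, sol, la}, leaving only re.
Round 2, table 5: round 2 has {re, fa, sol} and table 5 has {do, re, fa, sol, la}, leaving only mi.
Round 2, table 6: round 2 has {re, mi, fa, sol} and table 6 has {re, mi, fa, sol, la}, leaving only do.
Round 2, table 3: round 2 has {do, re, mi, fa, sol} and table 3 has {re, mi, sol}, leaving only la.
Round 5, table 4: round 5 has {do, re, mi, sol, la} and table 4 has {re, mi, sol, la}, leaving only fa.
Round 1, table 4: round 1 has {re, mi, sol, la} and table 4 has {re, mi, fa, sol, la}, leaving only do.
Round 1 already has {do, re, mi, sol, la} and table 1 already has {re, sol, la}, so round 1, table 1 must be fa.

fa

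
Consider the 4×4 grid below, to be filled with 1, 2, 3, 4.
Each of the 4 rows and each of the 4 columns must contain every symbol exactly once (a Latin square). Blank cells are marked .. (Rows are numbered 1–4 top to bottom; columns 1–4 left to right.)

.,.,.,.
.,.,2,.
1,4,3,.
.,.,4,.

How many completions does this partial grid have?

4

Row 1, column 1: eliminating its row and column leaves {2, 3, 4}.
Row 1, column 2: eliminating its row and column leaves {1, 2, 3}.
Row 1, column 3: eliminating its row and column leaves {1}.
Row 1, column 4: eliminating its row and column leaves {1, 2, 3, 4}.
Row 2, column 1: eliminating its row and column leaves {3, 4}.
Row 2, column 2: eliminating its row and column leaves {1, 3}.
Row 2, column 4: eliminating its row and column leaves {1, 3, 4}.
Row 3, column 4: eliminating its row and column leaves {2}.
Row 4, column 1: eliminating its row and column leaves {2, 3}.
Row 4, column 2: eliminating its row and column leaves {1, 2, 3}.
Row 4, column 4: eliminating its row and column leaves {1, 2, 3}.
Enumerating the assignments across these blanks that avoid any row or column repeat gives 4 completions.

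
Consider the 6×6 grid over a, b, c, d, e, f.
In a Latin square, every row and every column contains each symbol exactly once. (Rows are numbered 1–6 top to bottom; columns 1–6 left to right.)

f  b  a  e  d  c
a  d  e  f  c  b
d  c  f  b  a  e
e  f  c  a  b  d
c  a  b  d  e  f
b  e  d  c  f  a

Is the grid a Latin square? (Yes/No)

Each row is a permutation of the 6 symbols, and so is each column.

Yes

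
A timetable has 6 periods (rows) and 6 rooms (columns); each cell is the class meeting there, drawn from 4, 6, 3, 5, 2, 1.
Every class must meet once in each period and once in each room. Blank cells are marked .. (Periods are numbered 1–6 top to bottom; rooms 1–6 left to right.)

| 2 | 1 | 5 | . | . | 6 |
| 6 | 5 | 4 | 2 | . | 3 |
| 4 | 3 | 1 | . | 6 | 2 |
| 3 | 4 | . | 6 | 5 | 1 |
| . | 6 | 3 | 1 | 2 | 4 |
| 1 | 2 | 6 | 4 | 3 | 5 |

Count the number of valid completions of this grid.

Period 1, room 4: eliminating its period and room leaves {3}.
Period 1, room 5: eliminating its period and room leaves {4}.
Period 2, room 5: eliminating its period and room leaves {1}.
Period 3, room 4: eliminating its period and room leaves {5}.
Period 4, room 3: eliminating its period and room leaves {2}.
Period 5, room 1: eliminating its period and room leaves {5}.
Only one assignment across all blanks avoids any period or room repeat, giving 1 completion.

1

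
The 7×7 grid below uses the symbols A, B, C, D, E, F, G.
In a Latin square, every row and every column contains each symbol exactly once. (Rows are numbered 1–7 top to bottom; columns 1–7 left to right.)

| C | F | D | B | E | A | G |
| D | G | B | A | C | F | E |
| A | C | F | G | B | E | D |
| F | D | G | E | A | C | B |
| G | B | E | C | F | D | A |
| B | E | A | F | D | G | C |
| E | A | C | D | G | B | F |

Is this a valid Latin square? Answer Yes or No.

Each row is a permutation of the 7 symbols, and so is each column.

Yes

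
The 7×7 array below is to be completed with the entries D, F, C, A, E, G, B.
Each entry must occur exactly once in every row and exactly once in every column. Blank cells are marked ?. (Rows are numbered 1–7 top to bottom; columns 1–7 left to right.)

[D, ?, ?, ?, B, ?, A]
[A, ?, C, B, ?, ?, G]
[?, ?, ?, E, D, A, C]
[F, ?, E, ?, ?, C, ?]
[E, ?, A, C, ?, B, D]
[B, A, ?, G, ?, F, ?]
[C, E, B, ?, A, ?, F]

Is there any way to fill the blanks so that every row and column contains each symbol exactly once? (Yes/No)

Yes

No row or column among the givens repeats a symbol, and propagating forced cells runs into no contradiction.
One valid completion exists (for instance, D C G F B E A / A F C B E D G / G B F E D A C / F D E A G C B / E G A C F B D / B A D G C F E / C E B D A G F).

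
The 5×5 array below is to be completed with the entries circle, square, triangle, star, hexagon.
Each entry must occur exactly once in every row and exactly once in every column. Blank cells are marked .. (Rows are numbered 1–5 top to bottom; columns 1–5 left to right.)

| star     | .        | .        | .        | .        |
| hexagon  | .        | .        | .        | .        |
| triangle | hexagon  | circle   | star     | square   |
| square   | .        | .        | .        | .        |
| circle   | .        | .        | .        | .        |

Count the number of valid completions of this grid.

56

Row 1, column 2: eliminating its row and column leaves {circle, square, triangle}.
Row 1, column 3: eliminating its row and column leaves {square, triangle, hexagon}.
Row 1, column 4: eliminating its row and column leaves {circle, square, triangle, hexagon}.
Row 1, column 5: eliminating its row and column leaves {circle, triangle, hexagon}.
Row 2, column 2: eliminating its row and column leaves {circle, square, triangle, star}.
Row 2, column 3: eliminating its row and column leaves {square, triangle, star}.
Row 2, column 4: eliminating its row and column leaves {circle, square, triangle}.
Row 2, column 5: eliminating its row and column leaves {circle, triangle, star}.
Row 4, column 2: eliminating its row and column leaves {circle, triangle, star}.
Row 4, column 3: eliminating its row and column leaves {triangle, star, hexagon}.
Row 4, column 4: eliminating its row and column leaves {circle, triangle, hexagon}.
Row 4, column 5: eliminating its row and column leaves {circle, triangle, star, hexagon}.
Row 5, column 2: eliminating its row and column leaves {square, triangle, star}.
Row 5, column 3: eliminating its row and column leaves {square, triangle, star, hexagon}.
Row 5, column 4: eliminating its row and column leaves {square, triangle, hexagon}.
Row 5, column 5: eliminating its row and column leaves {triangle, star, hexagon}.
Enumerating the assignments across these blanks that avoid any row or column repeat gives 56 completions.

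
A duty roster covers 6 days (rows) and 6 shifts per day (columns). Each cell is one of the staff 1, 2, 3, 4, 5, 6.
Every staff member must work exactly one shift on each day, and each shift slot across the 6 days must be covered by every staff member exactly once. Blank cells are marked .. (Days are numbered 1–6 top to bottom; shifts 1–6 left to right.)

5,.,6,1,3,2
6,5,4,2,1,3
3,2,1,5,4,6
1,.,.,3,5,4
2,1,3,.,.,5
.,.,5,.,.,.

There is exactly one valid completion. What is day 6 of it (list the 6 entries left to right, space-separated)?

4 3 5 6 2 1

Day 6, shift 1: day 6 has {5} and shift 1 has {1, 2, 3, 5, 6}, leaving only 4.
Day 6, shift 4: day 6 has {4, 5} and shift 4 has {1, 2, 3, 5}, leaving only 6.
Day 6, shift 2: day 6 has {4, 5, 6} and shift 2 has {1, 2, 5}, leaving only 3.
Day 6, shift 5: day 6 has {3, 4, 5, 6} and shift 5 has {1, 3, 4, 5}, leaving only 2.
Day 6, shift 6: day 6 has {2, 3, 4, 5, 6} and shift 6 has {2, 3, 4, 5, 6}, leaving only 1.
So day 6 reads: 4 3 5 6 2 1.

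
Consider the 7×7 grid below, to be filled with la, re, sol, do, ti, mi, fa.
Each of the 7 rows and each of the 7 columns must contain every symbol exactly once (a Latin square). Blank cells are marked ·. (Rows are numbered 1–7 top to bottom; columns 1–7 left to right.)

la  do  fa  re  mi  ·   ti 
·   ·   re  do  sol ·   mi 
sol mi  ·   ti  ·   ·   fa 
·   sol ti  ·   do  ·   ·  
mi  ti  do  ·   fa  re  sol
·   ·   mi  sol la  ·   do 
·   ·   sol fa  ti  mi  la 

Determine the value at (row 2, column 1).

ti

Row 1, column 6: row 1 has {la, re, do, ti, mi, fa} and column 6 has {re, mi}, leaving only sol.
Row 3, column 3: row 3 has {sol, ti, mi, fa} and column 3 has {re, sol, do, ti, mi, fa}, leaving only la.
Row 3, column 5: row 3 has {la, sol, ti, mi, fa} and column 5 has {la, sol, do, ti, mi, fa}, leaving only re.
Row 3, column 6: row 3 has {la, re, sol, ti, mi, fa} and column 6 has {re, sol, mi}, leaving only do.
Row 4, column 7: row 4 has {sol, do, ti} and column 7 has {la, sol, do, ti, mi, fa}, leaving only re.
Row 4, column 1: row 4 has {re, sol, do, ti} and column 1 has {la, sol, mi}, leaving only fa.
Row 2 already has {re, sol, do, mi} and column 1 already has {la, sol, mi, fa}, so row 2, column 1 must be ti.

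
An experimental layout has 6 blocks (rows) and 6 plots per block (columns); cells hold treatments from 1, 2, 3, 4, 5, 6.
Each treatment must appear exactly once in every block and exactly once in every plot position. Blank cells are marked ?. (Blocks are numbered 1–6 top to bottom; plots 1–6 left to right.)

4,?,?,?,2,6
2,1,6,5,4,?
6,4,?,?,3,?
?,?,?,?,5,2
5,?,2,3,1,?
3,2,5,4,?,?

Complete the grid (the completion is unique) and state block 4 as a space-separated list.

Block 4, plot 1: block 4 has {2, 5} and plot 1 has {2, 3, 4, 5, 6}, leaving only 1.
Block 4, plot 4: block 4 has {1, 2, 5} and plot 4 has {3, 4, 5}, leaving only 6.
Block 4, plot 2: block 4 has {1, 2, 5, 6} and plot 2 has {1, 2, 4}, leaving only 3.
Block 4, plot 3: block 4 has {1, 2, 3, 5, 6} and plot 3 has {2, 5, 6}, leaving only 4.
So block 4 reads: 1 3 4 6 5 2.

1 3 4 6 5 2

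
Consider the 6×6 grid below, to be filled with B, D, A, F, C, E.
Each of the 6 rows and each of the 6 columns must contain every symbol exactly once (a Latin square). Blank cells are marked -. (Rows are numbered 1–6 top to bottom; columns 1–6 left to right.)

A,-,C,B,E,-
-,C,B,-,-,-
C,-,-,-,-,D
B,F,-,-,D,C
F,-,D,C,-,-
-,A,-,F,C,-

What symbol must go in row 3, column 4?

Row 1, column 2: row 1 has {B, A, C, E} and column 2 has {A, F, C}, leaving only D.
Row 1, column 6: row 1 has {B, D, A, C, E} and column 6 has {D, C}, leaving only F.
Row 6, column 3: row 6 has {A, F, C} and column 3 has {B, D, C}, leaving only E.
Row 4, column 3: row 4 has {B, D, F, C} and column 3 has {B, D, C, E}, leaving only A.
Row 3, column 3: row 3 has {D, C} and column 3 has {B, D, A, C, E}, leaving only F.
Row 4, column 4: row 4 has {B, D, A, F, C} and column 4 has {B, F, C}, leaving only E.
Row 3 already has {D, F, C} and column 4 already has {B, F, C, E}, so row 3, column 4 must be A.

A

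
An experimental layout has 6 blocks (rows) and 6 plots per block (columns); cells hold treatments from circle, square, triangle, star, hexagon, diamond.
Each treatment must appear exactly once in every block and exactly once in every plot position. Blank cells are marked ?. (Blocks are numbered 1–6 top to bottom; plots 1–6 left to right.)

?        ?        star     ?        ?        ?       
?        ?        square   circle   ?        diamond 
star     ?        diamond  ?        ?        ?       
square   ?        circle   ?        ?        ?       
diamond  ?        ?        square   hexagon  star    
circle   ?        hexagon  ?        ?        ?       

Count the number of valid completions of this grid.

38

Block 1, plot 1: eliminating its block and plot leaves {triangle, hexagon}.
Block 1, plot 2: eliminating its block and plot leaves {circle, square, triangle, hexagon, diamond}.
Block 1, plot 4: eliminating its block and plot leaves {triangle, hexagon, diamond}.
Block 1, plot 5: eliminating its block and plot leaves {circle, square, triangle, diamond}.
Block 1, plot 6: eliminating its block and plot leaves {circle, square, triangle, hexagon}.
Block 2, plot 1: eliminating its block and plot leaves {triangle, hexagon}.
Block 2, plot 2: eliminating its block and plot leaves {triangle, star, hexagon}.
Block 2, plot 5: eliminating its block and plot leaves {triangle, star}.
Block 3, plot 2: eliminating its block and plot leaves {circle, square, triangle, hexagon}.
Block 3, plot 4: eliminating its block and plot leaves {triangle, hexagon}.
Block 3, plot 5: eliminating its block and plot leaves {circle, square, triangle}.
Block 3, plot 6: eliminating its block and plot leaves {circle, square, triangle, hexagon}.
Block 4, plot 2: eliminating its block and plot leaves {triangle, star, hexagon, diamond}.
Block 4, plot 4: eliminating its block and plot leaves {triangle, star, hexagon, diamond}.
Block 4, plot 5: eliminating its block and plot leaves {triangle, star, diamond}.
Block 4, plot 6: eliminating its block and plot leaves {triangle, hexagon}.
Block 5, plot 2: eliminating its block and plot leaves {circle, triangle}.
Block 5, plot 3: eliminating its block and plot leaves {triangle}.
Block 6, plot 2: eliminating its block and plot leaves {square, triangle, star, diamond}.
Block 6, plot 4: eliminating its block and plot leaves {triangle, star, diamond}.
Block 6, plot 5: eliminating its block and plot leaves {square, triangle, star, diamond}.
Block 6, plot 6: eliminating its block and plot leaves {square, triangle}.
Enumerating the assignments across these blanks that avoid any block or plot repeat gives 38 completions.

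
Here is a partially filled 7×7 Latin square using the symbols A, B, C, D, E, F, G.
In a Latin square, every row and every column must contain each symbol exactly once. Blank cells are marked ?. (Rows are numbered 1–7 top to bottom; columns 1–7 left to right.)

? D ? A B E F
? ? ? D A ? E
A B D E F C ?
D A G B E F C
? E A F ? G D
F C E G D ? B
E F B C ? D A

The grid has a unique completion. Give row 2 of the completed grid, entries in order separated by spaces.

Row 2, column 2: row 2 has {A, D, E} and column 2 has {A, B, C, D, E, F}, leaving only G.
Row 2, column 6: row 2 has {A, D, E, G} and column 6 has {C, D, E, F, G}, leaving only B.
Row 2, column 1: row 2 has {A, B, D, E, G} and column 1 has {A, D, E, F}, leaving only C.
Row 2, column 3: row 2 has {A, B, C, D, E, G} and column 3 has {A, B, D, E, G}, leaving only F.
So row 2 reads: C G F D A B E.

C G F D A B E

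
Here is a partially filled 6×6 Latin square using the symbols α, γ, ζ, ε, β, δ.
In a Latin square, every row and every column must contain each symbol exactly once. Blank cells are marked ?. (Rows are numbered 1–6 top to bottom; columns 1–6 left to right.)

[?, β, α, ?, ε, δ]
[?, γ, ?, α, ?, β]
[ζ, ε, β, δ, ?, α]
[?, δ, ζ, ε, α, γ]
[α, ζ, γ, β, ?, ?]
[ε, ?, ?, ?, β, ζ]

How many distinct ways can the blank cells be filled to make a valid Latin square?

Row 1, column 1: eliminating its row and column leaves {γ}.
Row 1, column 4: eliminating its row and column leaves {γ, ζ}.
Row 2, column 1: eliminating its row and column leaves {δ}.
Row 2, column 3: eliminating its row and column leaves {ε, δ}.
Row 2, column 5: eliminating its row and column leaves {ζ, δ}.
Row 3, column 5: eliminating its row and column leaves {γ}.
Row 4, column 1: eliminating its row and column leaves {β}.
Row 5, column 5: eliminating its row and column leaves {δ}.
Row 5, column 6: eliminating its row and column leaves {ε}.
Row 6, column 2: eliminating its row and column leaves {α}.
Row 6, column 3: eliminating its row and column leaves {δ}.
Row 6, column 4: eliminating its row and column leaves {γ}.
Only one assignment across all blanks avoids any row or column repeat, giving 1 completion.

1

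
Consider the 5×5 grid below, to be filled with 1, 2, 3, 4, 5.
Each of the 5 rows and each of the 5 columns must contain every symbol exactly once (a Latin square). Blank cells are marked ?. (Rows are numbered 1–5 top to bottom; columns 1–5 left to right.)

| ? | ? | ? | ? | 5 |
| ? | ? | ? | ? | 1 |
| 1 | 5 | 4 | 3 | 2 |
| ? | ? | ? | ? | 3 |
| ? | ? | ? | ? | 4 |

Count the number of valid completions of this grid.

Row 1, column 1: eliminating its row and column leaves {2, 3, 4}.
Row 1, column 2: eliminating its row and column leaves {1, 2, 3, 4}.
Row 1, column 3: eliminating its row and column leaves {1, 2, 3}.
Row 1, column 4: eliminating its row and column leaves {1, 2, 4}.
Row 2, column 1: eliminating its row and column leaves {2, 3, 4, 5}.
Row 2, column 2: eliminating its row and column leaves {2, 3, 4}.
Row 2, column 3: eliminating its row and column leaves {2, 3, 5}.
Row 2, column 4: eliminating its row and column leaves {2, 4, 5}.
Row 4, column 1: eliminating its row and column leaves {2, 4, 5}.
Row 4, column 2: eliminating its row and column leaves {1, 2, 4}.
Row 4, column 3: eliminating its row and column leaves {1, 2, 5}.
Row 4, column 4: eliminating its row and column leaves {1, 2, 4, 5}.
Row 5, column 1: eliminating its row and column leaves {2, 3, 5}.
Row 5, column 2: eliminating its row and column leaves {1, 2, 3}.
Row 5, column 3: eliminating its row and column leaves {1, 2, 3, 5}.
Row 5, column 4: eliminating its row and column leaves {1, 2, 5}.
Enumerating the assignments across these blanks that avoid any row or column repeat gives 56 completions.

56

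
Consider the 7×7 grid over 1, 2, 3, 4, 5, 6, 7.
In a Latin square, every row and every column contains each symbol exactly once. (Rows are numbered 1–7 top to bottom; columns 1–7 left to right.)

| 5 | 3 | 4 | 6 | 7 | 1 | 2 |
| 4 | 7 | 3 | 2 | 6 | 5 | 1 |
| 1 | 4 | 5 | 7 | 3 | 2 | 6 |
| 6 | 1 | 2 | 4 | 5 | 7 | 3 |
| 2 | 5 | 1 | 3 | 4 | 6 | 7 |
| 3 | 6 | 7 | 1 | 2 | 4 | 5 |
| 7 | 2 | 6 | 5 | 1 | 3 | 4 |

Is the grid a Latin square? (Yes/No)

Each row is a permutation of the 7 symbols, and so is each column.

Yes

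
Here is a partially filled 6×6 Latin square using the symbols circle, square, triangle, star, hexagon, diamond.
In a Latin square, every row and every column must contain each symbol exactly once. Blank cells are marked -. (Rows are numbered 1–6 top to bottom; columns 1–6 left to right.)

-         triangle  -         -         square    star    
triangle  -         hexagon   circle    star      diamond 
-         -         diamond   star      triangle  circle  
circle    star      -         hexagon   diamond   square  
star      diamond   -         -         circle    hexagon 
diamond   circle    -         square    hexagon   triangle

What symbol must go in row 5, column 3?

Row 1, column 1: row 1 has {square, triangle, star} and column 1 has {circle, triangle, star, diamond}, leaving only hexagon.
Row 1, column 3: row 1 has {square, triangle, star, hexagon} and column 3 has {hexagon, diamond}, leaving only circle.
Row 1, column 4: row 1 has {circle, square, triangle, star, hexagon} and column 4 has {circle, square, star, hexagon}, leaving only diamond.
Row 2, column 2: row 2 has {circle, triangle, star, hexagon, diamond} and column 2 has {circle, triangle, star, diamond}, leaving only square.
Row 3, column 1: row 3 has {circle, triangle, star, diamond} and column 1 has {circle, triangle, star, hexagon, diamond}, leaving only square.
Row 3, column 2: row 3 has {circle, square, triangle, star, diamond} and column 2 has {circle, square, triangle, star, diamond}, leaving only hexagon.
Row 4, column 3: row 4 has {circle, square, star, hexagon, diamond} and column 3 has {circle, hexagon, diamond}, leaving only triangle.
Row 5 already has {circle, star, hexagon, diamond} and column 3 already has {circle, triangle, hexagon, diamond}, so row 5, column 3 must be square.

square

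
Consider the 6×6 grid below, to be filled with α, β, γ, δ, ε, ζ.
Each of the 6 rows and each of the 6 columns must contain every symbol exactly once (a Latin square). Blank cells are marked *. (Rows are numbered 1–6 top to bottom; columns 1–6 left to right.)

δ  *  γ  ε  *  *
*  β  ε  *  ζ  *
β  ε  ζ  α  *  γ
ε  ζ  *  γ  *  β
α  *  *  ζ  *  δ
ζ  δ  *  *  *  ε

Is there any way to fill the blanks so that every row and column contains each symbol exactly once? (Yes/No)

No row or column among the givens repeats a symbol, and propagating forced cells runs into no contradiction.
One valid completion exists (for instance, δ α γ ε β ζ / γ β ε δ ζ α / β ε ζ α δ γ / ε ζ δ γ α β / α γ β ζ ε δ / ζ δ α β γ ε).

Yes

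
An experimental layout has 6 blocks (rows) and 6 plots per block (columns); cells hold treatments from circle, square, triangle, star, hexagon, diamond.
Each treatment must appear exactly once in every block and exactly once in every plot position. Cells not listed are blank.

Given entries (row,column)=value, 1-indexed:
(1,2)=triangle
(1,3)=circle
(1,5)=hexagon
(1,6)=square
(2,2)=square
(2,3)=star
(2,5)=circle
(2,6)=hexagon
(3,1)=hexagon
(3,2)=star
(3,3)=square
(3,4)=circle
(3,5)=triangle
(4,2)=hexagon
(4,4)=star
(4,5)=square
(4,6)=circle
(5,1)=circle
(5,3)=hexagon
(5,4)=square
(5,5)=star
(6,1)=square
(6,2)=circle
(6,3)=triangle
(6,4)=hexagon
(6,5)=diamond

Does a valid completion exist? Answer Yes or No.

No block or plot among the givens repeats a symbol, and propagating forced cells runs into no contradiction.
One valid completion exists (for instance, star triangle circle diamond hexagon square / diamond square star triangle circle hexagon / hexagon star square circle triangle diamond / triangle hexagon diamond star square circle / circle diamond hexagon square star triangle / square circle triangle hexagon diamond star).

Yes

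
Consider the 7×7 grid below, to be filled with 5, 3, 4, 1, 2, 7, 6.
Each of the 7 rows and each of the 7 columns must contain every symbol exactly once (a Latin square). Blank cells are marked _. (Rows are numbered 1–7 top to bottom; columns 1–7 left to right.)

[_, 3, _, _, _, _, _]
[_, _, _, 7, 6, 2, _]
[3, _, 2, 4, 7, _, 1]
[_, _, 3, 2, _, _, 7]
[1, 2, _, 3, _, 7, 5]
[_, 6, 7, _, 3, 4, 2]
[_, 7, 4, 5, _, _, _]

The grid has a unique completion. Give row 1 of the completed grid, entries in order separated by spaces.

7 3 1 6 2 5 4

Row 3, column 2: row 3 has {3, 4, 1, 2, 7} and column 2 has {3, 2, 7, 6}, leaving only 5.
Row 3, column 6: row 3 has {5, 3, 4, 1, 2, 7} and column 6 has {4, 2, 7}, leaving only 6.
Row 5, column 3: row 5 has {5, 3, 1, 2, 7} and column 3 has {3, 4, 2, 7}, leaving only 6.
Row 5, column 5: row 5 has {5, 3, 1, 2, 7, 6} and column 5 has {3, 7, 6}, leaving only 4.
Row 6, column 1: row 6 has {3, 4, 2, 7, 6} and column 1 has {3, 1}, leaving only 5.
Row 2, column 1: row 2 has {2, 7, 6} and column 1 has {5, 3, 1}, leaving only 4.
Row 2, column 2: row 2 has {4, 2, 7, 6} and column 2 has {5, 3, 2, 7, 6}, leaving only 1.
Row 2, column 3: row 2 has {4, 1, 2, 7, 6} and column 3 has {3, 4, 2, 7, 6}, leaving only 5.
Row 1, column 3: row 1 has {3} and column 3 has {5, 3, 4, 2, 7, 6}, leaving only 1.
Row 1, column 4: row 1 has {3, 1} and column 4 has {5, 3, 4, 2, 7}, leaving only 6.
Row 1, column 6: row 1 has {3, 1, 6} and column 6 has {4, 2, 7, 6}, leaving only 5.
Row 1, column 5: row 1 has {5, 3, 1, 6} and column 5 has {3, 4, 7, 6}, leaving only 2.
Row 1, column 1: row 1 has {5, 3, 1, 2, 6} and column 1 has {5, 3, 4, 1}, leaving only 7.
Row 1, column 7: row 1 has {5, 3, 1, 2, 7, 6} and column 7 has {5, 1, 2, 7}, leaving only 4.
So row 1 reads: 7 3 1 6 2 5 4.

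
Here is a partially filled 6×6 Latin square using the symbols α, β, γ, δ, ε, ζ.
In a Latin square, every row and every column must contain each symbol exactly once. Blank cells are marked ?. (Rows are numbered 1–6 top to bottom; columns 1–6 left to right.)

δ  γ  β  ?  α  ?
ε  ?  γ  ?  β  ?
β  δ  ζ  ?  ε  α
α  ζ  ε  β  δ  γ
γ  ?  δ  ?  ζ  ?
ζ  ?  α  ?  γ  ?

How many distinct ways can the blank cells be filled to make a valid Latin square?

3

Row 1, column 4: eliminating its row and column leaves {ε, ζ}.
Row 1, column 6: eliminating its row and column leaves {ε, ζ}.
Row 2, column 2: eliminating its row and column leaves {α}.
Row 2, column 4: eliminating its row and column leaves {α, δ, ζ}.
Row 2, column 6: eliminating its row and column leaves {δ, ζ}.
Row 3, column 4: eliminating its row and column leaves {γ}.
Row 5, column 2: eliminating its row and column leaves {α, β, ε}.
Row 5, column 4: eliminating its row and column leaves {α, ε}.
Row 5, column 6: eliminating its row and column leaves {β, ε}.
Row 6, column 2: eliminating its row and column leaves {β, ε}.
Row 6, column 4: eliminating its row and column leaves {δ, ε}.
Row 6, column 6: eliminating its row and column leaves {β, δ, ε}.
Enumerating the assignments across these blanks that avoid any row or column repeat gives 3 completions.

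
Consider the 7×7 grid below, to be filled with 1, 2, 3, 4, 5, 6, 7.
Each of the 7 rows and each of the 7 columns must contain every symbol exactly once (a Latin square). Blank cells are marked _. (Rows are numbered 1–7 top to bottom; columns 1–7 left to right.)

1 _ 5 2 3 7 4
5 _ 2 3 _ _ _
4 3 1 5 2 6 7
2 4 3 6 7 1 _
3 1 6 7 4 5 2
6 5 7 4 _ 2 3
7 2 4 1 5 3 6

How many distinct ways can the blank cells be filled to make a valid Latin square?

Row 1, column 2: eliminating its row and column leaves {6}.
Row 2, column 2: eliminating its row and column leaves {6, 7}.
Row 2, column 5: eliminating its row and column leaves {1, 6}.
Row 2, column 6: eliminating its row and column leaves {4}.
Row 2, column 7: eliminating its row and column leaves {1}.
Row 4, column 7: eliminating its row and column leaves {5}.
Row 6, column 5: eliminating its row and column leaves {1}.
Only one assignment across all blanks avoids any row or column repeat, giving 1 completion.

1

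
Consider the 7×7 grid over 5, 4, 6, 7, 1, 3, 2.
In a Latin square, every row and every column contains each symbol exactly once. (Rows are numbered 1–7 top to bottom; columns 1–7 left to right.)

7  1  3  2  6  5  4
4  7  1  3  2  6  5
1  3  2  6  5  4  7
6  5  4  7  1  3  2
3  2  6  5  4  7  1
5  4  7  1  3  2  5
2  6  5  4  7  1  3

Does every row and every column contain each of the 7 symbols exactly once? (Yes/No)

Row 6 contains 5 twice (at columns 1 and 7), so it is not a permutation.

No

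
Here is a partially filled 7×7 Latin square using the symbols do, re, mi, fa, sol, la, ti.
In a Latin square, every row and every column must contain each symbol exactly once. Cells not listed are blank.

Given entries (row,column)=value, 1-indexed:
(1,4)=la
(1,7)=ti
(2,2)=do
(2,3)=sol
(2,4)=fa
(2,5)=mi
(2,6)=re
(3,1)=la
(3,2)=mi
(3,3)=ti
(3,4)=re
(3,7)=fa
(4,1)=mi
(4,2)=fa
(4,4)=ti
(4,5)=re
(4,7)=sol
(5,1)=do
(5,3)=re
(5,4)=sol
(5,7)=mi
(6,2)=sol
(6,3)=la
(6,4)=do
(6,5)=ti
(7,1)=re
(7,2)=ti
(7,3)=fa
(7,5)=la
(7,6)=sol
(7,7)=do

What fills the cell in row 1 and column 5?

do

Row 1, column 2: row 1 has {la, ti} and column 2 has {do, mi, fa, sol, ti}, leaving only re.
Row 2, column 1: row 2 has {do, re, mi, fa, sol} and column 1 has {do, re, mi, la}, leaving only ti.
Row 2, column 7: row 2 has {do, re, mi, fa, sol, ti} and column 7 has {do, mi, fa, sol, ti}, leaving only la.
Row 3, column 6: row 3 has {re, mi, fa, la, ti} and column 6 has {re, sol}, leaving only do.
Row 3, column 5: row 3 has {do, re, mi, fa, la, ti} and column 5 has {re, mi, la, ti}, leaving only sol.
Row 4, column 3: row 4 has {re, mi, fa, sol, ti} and column 3 has {re, fa, sol, la, ti}, leaving only do.
Row 1, column 3: row 1 has {re, la, ti} and column 3 has {do, re, fa, sol, la, ti}, leaving only mi.
Row 1, column 6: row 1 has {re, mi, la, ti} and column 6 has {do, re, sol}, leaving only fa.
Row 1 already has {re, mi, fa, la, ti} and column 5 already has {re, mi, sol, la, ti}, so row 1, column 5 must be do.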